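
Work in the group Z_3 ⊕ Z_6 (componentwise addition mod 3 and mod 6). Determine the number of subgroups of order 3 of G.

|G| = 18 and 3 | 18, so subgroups of order 3 are possible by Lagrange.
The subgroups of order 3 are: {(0,0), (0,2), (0,4)}; {(0,0), (1,0), (2,0)}; {(0,0), (1,2), (2,4)}; {(0,0), (1,4), (2,2)}.
So G has 4 subgroups of order 3.

4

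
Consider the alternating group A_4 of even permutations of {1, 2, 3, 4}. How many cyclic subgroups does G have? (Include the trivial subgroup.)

8

A cyclic subgroup of order d is generated by each of its φ(d) elements of order d, so the cyclic subgroups of order d number (#elements of order d)/φ(d).
Cyclic subgroups by order — order 1: 1; order 2: 3; order 3: 4.
Total: 8.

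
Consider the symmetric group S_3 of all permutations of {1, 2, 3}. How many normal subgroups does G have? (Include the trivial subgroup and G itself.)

G has 6 subgroups. Checking conjugation-invariance by order — order 1: 1/1 normal; order 2: 0/3 normal; order 3: 1/1 normal; order 6: 1/1 normal.
Total normal subgroups: 3.

3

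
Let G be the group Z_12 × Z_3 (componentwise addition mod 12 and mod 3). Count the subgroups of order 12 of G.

4

|G| = 36 and 12 | 36, so subgroups of order 12 are possible by Lagrange.
The subgroups of order 12 are: {(0,0), (0,1), (0,2), (3,0), (3,1), (3,2), (6,0), (6,1), (6,2), (9,0), (9,1), (9,2)}; {(0,0), (1,0), (2,0), (3,0), (4,0), (5,0), (6,0), (7,0), (8,0), (9,0), (10,0), (11,0)}; {(0,0), (1,1), (2,2), (3,0), (4,1), (5,2), (6,0), (7,1), (8,2), (9,0), (10,1), (11,2)}; {(0,0), (1,2), (2,1), (3,0), (4,2), (5,1), (6,0), (7,2), (8,1), (9,0), (10,2), (11,1)}.
So G has 4 subgroups of order 12.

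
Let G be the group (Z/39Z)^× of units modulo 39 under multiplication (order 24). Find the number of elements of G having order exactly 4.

The elements of order 4 are: 5, 8, 31, 34.
That's 4.

4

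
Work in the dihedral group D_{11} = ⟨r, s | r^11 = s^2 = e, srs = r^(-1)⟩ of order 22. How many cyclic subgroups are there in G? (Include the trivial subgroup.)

13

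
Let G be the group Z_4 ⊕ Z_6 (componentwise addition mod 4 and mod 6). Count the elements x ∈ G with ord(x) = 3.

An element (a,b) has order lcm(ord(a), ord(b)); count pairs with lcm equal to 3.
Enumerating gives 2 such elements.

2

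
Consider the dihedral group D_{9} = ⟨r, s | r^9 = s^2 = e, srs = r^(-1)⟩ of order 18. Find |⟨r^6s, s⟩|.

|⟨r^6s⟩| = 2 and |⟨s⟩| = 2, so |H| is a multiple of lcm(2, 2) = 2 and divides |G| = 18.
Closing under the operation: H = {e, r^3, r^6, s, r^3s, r^6s}, so |H| = 6.

6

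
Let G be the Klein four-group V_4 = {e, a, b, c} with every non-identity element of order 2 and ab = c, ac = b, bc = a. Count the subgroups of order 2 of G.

3

|G| = 4 and 2 | 4, so subgroups of order 2 are possible by Lagrange.
The subgroups of order 2 are: {e, a}; {e, b}; {e, c}.
So G has 3 subgroups of order 2.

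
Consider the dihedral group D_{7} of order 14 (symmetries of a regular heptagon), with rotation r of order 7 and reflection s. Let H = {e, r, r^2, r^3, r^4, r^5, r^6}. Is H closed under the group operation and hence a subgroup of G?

Yes

|H| = 7 divides |G| = 14, consistent with Lagrange.
H contains the identity, every element's inverse is in H, and H is closed under ·: it is a subgroup.
In fact H = ⟨r^4⟩.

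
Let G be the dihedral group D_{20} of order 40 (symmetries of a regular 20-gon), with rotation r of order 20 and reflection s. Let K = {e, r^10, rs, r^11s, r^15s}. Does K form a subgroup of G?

No

Closure fails: r^11s · r^15s = r^16 ∉ K. So K is not a subgroup.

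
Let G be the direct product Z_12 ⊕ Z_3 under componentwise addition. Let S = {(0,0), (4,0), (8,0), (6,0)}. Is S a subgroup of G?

Closure fails: (4,0) + (6,0) = (10,0) ∉ S. So S is not a subgroup.

No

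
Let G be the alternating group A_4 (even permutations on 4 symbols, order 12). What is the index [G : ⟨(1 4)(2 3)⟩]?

6

|⟨(1 4)(2 3)⟩| = 2 and |G| = 12.
By Lagrange, [G : H] = |G|/|H| = 12/2 = 6.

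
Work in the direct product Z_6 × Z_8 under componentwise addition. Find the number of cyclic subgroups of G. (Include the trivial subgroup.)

A cyclic subgroup of order d is generated by each of its φ(d) elements of order d, so the cyclic subgroups of order d number (#elements of order d)/φ(d).
Cyclic subgroups by order — order 1: 1; order 2: 3; order 3: 1; order 4: 2; order 6: 3; order 8: 2; order 12: 2; order 24: 2.
Total: 16.

16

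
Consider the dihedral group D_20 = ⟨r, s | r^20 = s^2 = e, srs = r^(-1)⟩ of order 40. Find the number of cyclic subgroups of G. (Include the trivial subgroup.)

26

Each element a generates a cyclic subgroup ⟨a⟩; distinct elements may generate the same one (a cyclic group of order d has φ(d) generators).
Cyclic subgroups by order — order 1: 1; order 2: 21; order 4: 1; order 5: 1; order 10: 1; order 20: 1.
Total: 26.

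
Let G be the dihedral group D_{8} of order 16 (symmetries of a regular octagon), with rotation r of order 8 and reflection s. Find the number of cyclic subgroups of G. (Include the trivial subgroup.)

12

Group the elements of G by the cyclic subgroup they generate; each cyclic subgroup of order d accounts for φ(d) elements.
Cyclic subgroups by order — order 1: 1; order 2: 9; order 4: 1; order 8: 1.
Total: 12.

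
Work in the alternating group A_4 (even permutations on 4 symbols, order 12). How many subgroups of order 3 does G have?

|G| = 12 and 3 | 12, so subgroups of order 3 are possible by Lagrange.
The subgroups of order 3 are: {e, (1 2 3), (1 3 2)}; {e, (1 2 4), (1 4 2)}; {e, (1 3 4), (1 4 3)}; {e, (2 3 4), (2 4 3)}.
So G has 4 subgroups of order 3.

4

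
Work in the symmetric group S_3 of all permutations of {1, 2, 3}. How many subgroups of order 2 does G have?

|G| = 6 and 2 | 6, so subgroups of order 2 are possible by Lagrange.
The subgroups of order 2 are: {e, (1 2)}; {e, (1 3)}; {e, (2 3)}.
So G has 3 subgroups of order 2.

3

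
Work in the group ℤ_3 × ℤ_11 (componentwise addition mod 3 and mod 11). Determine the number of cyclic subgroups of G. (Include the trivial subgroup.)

4

Each element a generates a cyclic subgroup ⟨a⟩; distinct elements may generate the same one (a cyclic group of order d has φ(d) generators).
Cyclic subgroups by order — order 1: 1; order 3: 1; order 11: 1; order 33: 1.
Total: 4.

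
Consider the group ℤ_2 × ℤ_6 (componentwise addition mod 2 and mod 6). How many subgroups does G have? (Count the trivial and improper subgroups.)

10

|G| = 12, so by Lagrange every subgroup order divides 12. Divisors: 1, 2, 3, 4, 6, 12.
Subgroups by order — order 1: 1; order 2: 3; order 3: 1; order 4: 1; order 6: 3; order 12: 1.
Total: 1 + 3 + 1 + 1 + 3 + 1 = 10.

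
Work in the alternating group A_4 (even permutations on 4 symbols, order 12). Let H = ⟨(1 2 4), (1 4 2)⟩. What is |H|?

3

|⟨(1 2 4)⟩| = 3 and |⟨(1 4 2)⟩| = 3, so |H| is a multiple of lcm(3, 3) = 3 and divides |G| = 12.
Closing under the operation: H = {e, (1 2 4), (1 4 2)}, so |H| = 3.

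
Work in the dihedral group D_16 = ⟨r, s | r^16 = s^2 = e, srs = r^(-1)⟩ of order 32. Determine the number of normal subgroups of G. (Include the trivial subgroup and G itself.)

8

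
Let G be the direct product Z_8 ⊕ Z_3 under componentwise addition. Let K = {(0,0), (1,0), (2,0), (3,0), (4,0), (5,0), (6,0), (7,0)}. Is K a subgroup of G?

Yes

|K| = 8 divides |G| = 24, consistent with Lagrange.
K contains the identity, every element's inverse is in K, and K is closed under +: it is a subgroup.
In fact K = ⟨(7,0)⟩.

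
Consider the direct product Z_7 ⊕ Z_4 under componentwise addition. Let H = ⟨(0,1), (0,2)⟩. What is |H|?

4

|⟨(0,1)⟩| = 4 and |⟨(0,2)⟩| = 2, so |H| is a multiple of lcm(4, 2) = 4 and divides |G| = 28.
Closing under the operation: H = {(0,0), (0,1), (0,2), (0,3)}, so |H| = 4.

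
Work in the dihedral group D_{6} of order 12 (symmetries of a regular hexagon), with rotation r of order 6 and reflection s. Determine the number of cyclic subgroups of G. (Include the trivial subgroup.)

10

Each element a generates a cyclic subgroup ⟨a⟩; distinct elements may generate the same one (a cyclic group of order d has φ(d) generators).
Cyclic subgroups by order — order 1: 1; order 2: 7; order 3: 1; order 6: 1.
Total: 10.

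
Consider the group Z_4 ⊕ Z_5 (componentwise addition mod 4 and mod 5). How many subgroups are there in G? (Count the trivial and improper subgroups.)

|G| = 20, so by Lagrange every subgroup order divides 20. Divisors: 1, 2, 4, 5, 10, 20.
Subgroups by order — order 1: 1; order 2: 1; order 4: 1; order 5: 1; order 10: 1; order 20: 1.
Total: 1 + 1 + 1 + 1 + 1 + 1 = 6.

6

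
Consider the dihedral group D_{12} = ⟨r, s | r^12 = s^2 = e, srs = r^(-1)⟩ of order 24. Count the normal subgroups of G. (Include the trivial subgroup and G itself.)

G has 34 subgroups. Checking conjugation-invariance by order — order 1: 1/1 normal; order 2: 1/13 normal; order 3: 1/1 normal; order 4: 1/7 normal; order 6: 1/5 normal; order 8: 0/3 normal; order 12: 3/3 normal; order 24: 1/1 normal.
Total normal subgroups: 9.

9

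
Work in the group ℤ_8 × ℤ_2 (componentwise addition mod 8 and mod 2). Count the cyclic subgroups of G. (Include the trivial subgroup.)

8

Group the elements of G by the cyclic subgroup they generate; each cyclic subgroup of order d accounts for φ(d) elements.
Cyclic subgroups by order — order 1: 1; order 2: 3; order 4: 2; order 8: 2.
Total: 8.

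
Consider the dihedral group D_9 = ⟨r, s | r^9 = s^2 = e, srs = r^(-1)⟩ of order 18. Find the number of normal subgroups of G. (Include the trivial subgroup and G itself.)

4

G has 16 subgroups. Checking conjugation-invariance by order — order 1: 1/1 normal; order 2: 0/9 normal; order 3: 1/1 normal; order 6: 0/3 normal; order 9: 1/1 normal; order 18: 1/1 normal.
Total normal subgroups: 4.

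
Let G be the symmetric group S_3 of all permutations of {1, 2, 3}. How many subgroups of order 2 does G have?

3

|G| = 6 and 2 | 6, so subgroups of order 2 are possible by Lagrange.
The subgroups of order 2 are: {e, (1 2)}; {e, (1 3)}; {e, (2 3)}.
So G has 3 subgroups of order 2.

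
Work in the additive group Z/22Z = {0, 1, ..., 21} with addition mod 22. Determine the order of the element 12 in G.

In Z/22Z, the order of an element a is n/gcd(a, n).
gcd(12, 22) = 2, so |⟨12⟩| = 22/2 = 11.

11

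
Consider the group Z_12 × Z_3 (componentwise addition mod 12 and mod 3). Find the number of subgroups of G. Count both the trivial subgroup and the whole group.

|G| = 36, so by Lagrange every subgroup order divides 36. Divisors: 1, 2, 3, 4, 6, 9, 12, 18, 36.
Subgroups by order — order 1: 1; order 2: 1; order 3: 4; order 4: 1; order 6: 4; order 9: 1; order 12: 4; order 18: 1; order 36: 1.
Total: 1 + 1 + 4 + 1 + 4 + 1 + 4 + 1 + 1 = 18.

18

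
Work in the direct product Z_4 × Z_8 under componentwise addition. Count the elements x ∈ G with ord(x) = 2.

3

An element (a,b) has order lcm(ord(a), ord(b)); count pairs with lcm equal to 2.
Enumerating gives 3 such elements.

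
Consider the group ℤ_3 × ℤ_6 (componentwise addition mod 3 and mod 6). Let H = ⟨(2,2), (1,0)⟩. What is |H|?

9

|⟨(2,2)⟩| = 3 and |⟨(1,0)⟩| = 3, so |H| is a multiple of lcm(3, 3) = 3 and divides |G| = 18.
Closing under the operation: H = {(0,0), (0,2), (0,4), (1,0), (1,2), (1,4), (2,0), (2,2), (2,4)}, so |H| = 9.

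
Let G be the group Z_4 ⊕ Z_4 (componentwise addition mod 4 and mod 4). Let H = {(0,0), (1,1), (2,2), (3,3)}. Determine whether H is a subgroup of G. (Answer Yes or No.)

Yes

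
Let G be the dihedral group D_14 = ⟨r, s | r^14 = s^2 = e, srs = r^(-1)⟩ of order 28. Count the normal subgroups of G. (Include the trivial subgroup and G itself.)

G has 28 subgroups. Checking conjugation-invariance by order — order 1: 1/1 normal; order 2: 1/15 normal; order 4: 0/7 normal; order 7: 1/1 normal; order 14: 3/3 normal; order 28: 1/1 normal.
Total normal subgroups: 7.

7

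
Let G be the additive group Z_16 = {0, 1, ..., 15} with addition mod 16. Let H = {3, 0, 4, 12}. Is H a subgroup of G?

No

3 ∈ H but its inverse 13 ∉ H, so H is not a subgroup.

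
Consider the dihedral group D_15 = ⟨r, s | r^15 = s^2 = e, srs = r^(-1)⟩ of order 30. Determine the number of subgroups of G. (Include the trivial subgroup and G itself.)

28

|G| = 30, so by Lagrange every subgroup order divides 30. Divisors: 1, 2, 3, 5, 6, 10, 15, 30.
Subgroups by order — order 1: 1; order 2: 15; order 3: 1; order 5: 1; order 6: 5; order 10: 3; order 15: 1; order 30: 1.
Total: 1 + 15 + 1 + 1 + 5 + 3 + 1 + 1 = 28.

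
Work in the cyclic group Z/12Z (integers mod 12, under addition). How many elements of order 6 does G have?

2

In a cyclic group of order 12, the number of elements of order d (for d | 12) is φ(d).
φ(6) = 2.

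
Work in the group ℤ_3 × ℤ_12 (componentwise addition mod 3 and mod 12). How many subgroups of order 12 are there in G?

|G| = 36 and 12 | 36, so subgroups of order 12 are possible by Lagrange.
The subgroups of order 12 are: {(0,0), (0,1), (0,2), (0,3), (0,4), (0,5), (0,6), (0,7), (0,8), (0,9), (0,10), (0,11)}; {(0,0), (0,3), (0,6), (0,9), (1,0), (1,3), (1,6), (1,9), (2,0), (2,3), (2,6), (2,9)}; {(0,0), (0,3), (0,6), (0,9), (1,1), (1,4), (1,7), (1,10), (2,2), (2,5), (2,8), (2,11)}; {(0,0), (0,3), (0,6), (0,9), (1,2), (1,5), (1,8), (1,11), (2,1), (2,4), (2,7), (2,10)}.
So G has 4 subgroups of order 12.

4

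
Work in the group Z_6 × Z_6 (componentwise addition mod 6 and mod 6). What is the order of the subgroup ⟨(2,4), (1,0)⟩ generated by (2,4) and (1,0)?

18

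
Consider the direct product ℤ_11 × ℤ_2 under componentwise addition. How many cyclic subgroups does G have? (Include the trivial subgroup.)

4

Each element a generates a cyclic subgroup ⟨a⟩; distinct elements may generate the same one (a cyclic group of order d has φ(d) generators).
Cyclic subgroups by order — order 1: 1; order 2: 1; order 11: 1; order 22: 1.
Total: 4.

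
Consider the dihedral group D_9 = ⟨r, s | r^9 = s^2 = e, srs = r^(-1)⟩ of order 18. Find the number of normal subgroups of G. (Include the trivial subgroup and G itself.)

G has 16 subgroups. Checking conjugation-invariance by order — order 1: 1/1 normal; order 2: 0/9 normal; order 3: 1/1 normal; order 6: 0/3 normal; order 9: 1/1 normal; order 18: 1/1 normal.
Total normal subgroups: 4.

4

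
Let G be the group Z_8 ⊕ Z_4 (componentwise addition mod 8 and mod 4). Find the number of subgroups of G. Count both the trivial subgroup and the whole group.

22

|G| = 32, so by Lagrange every subgroup order divides 32. Divisors: 1, 2, 4, 8, 16, 32.
Subgroups by order — order 1: 1; order 2: 3; order 4: 7; order 8: 7; order 16: 3; order 32: 1.
Total: 1 + 3 + 7 + 7 + 3 + 1 = 22.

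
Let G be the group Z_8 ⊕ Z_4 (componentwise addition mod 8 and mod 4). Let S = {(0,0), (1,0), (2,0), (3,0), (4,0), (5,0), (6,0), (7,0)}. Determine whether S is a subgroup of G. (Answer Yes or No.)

Yes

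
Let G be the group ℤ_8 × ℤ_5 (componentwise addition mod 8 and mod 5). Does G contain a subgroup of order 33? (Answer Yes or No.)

33 does not divide |G| = 40, so by Lagrange no subgroup of order 33 exists.

No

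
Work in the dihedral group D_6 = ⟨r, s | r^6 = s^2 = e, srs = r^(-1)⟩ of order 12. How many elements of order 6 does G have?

The elements of order 6 are: r, r^5.
That's 2.

2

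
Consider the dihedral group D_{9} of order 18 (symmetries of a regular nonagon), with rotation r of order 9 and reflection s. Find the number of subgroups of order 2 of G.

9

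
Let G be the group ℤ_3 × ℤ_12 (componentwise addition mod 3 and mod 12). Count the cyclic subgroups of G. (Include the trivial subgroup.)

15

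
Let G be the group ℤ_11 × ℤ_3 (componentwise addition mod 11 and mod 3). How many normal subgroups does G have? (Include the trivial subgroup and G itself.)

4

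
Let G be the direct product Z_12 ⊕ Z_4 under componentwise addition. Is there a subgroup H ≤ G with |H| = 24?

24 | 48. A subgroup of order 24 is {(0,0), (0,1), (0,2), (0,3), (2,0), (2,1), (2,2), (2,3), (4,0), (4,1), (4,2), (4,3), (6,0), (6,1), (6,2), (6,3), (8,0), (8,1), (8,2), (8,3), (10,0), (10,1), (10,2), (10,3)}.

Yes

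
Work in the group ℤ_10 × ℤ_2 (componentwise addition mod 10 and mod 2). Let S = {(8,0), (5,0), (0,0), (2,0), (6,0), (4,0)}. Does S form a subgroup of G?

|S| = 6 does not divide |G| = 20, so by Lagrange S is not a subgroup.

No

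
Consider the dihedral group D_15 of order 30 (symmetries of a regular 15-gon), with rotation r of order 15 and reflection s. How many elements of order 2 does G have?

15

Enumerating element orders in G gives 15 elements of order 2.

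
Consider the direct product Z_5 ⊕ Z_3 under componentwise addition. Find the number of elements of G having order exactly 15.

8

An element (a,b) has order lcm(ord(a), ord(b)); count pairs with lcm equal to 15.
Enumerating gives 8 such elements.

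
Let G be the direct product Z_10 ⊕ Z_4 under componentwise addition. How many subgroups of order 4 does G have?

3

|G| = 40 and 4 | 40, so subgroups of order 4 are possible by Lagrange.
The subgroups of order 4 are: {(0,0), (0,1), (0,2), (0,3)}; {(0,0), (0,2), (5,0), (5,2)}; {(0,0), (0,2), (5,1), (5,3)}.
So G has 3 subgroups of order 4.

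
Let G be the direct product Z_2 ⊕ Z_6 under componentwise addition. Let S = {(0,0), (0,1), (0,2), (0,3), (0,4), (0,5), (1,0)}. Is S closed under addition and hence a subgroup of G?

|S| = 7 does not divide |G| = 12, so by Lagrange S is not a subgroup.

No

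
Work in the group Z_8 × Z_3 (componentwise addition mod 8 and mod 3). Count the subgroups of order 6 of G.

1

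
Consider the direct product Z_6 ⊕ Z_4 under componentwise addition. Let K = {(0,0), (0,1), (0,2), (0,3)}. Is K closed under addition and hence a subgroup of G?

|K| = 4 divides |G| = 24, consistent with Lagrange.
K contains the identity, every element's inverse is in K, and K is closed under +: it is a subgroup.
In fact K = ⟨(0,1)⟩.

Yes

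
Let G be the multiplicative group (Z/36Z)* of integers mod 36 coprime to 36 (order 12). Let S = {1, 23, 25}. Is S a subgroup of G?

No

25 ∈ S but its inverse 13 ∉ S, so S is not a subgroup.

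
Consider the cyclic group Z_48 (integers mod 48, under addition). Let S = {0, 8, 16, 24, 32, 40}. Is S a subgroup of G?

|S| = 6 divides |G| = 48, consistent with Lagrange.
S contains the identity, every element's inverse is in S, and S is closed under +: it is a subgroup.
In fact S = ⟨8⟩.

Yes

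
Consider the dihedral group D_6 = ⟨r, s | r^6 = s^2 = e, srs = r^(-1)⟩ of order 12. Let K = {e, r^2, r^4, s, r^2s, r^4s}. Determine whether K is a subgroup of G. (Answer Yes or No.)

|K| = 6 divides |G| = 12, consistent with Lagrange.
K contains the identity, every element's inverse is in K, and K is closed under ·: it is a subgroup.

Yes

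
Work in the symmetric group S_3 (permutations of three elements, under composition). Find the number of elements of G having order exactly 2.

The elements of order 2 are: (2 3), (1 2), (1 3).
That's 3.

3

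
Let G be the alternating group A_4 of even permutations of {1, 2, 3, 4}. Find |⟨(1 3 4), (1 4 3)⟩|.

3

|⟨(1 3 4)⟩| = 3 and |⟨(1 4 3)⟩| = 3, so |H| is a multiple of lcm(3, 3) = 3 and divides |G| = 12.
Closing under the operation: H = {e, (1 3 4), (1 4 3)}, so |H| = 3.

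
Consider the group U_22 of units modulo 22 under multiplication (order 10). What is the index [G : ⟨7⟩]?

|⟨7⟩| = 10 and |G| = 10.
By Lagrange, [G : H] = |G|/|H| = 10/10 = 1.

1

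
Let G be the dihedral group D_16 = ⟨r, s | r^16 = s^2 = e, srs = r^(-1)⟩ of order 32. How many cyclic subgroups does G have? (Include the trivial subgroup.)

Each element a generates a cyclic subgroup ⟨a⟩; distinct elements may generate the same one (a cyclic group of order d has φ(d) generators).
Cyclic subgroups by order — order 1: 1; order 2: 17; order 4: 1; order 8: 1; order 16: 1.
Total: 21.

21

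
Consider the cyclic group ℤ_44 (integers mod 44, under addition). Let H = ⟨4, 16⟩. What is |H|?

|⟨4⟩| = 11 and |⟨16⟩| = 11, so |H| is a multiple of lcm(11, 11) = 11 and divides |G| = 44.
Closing under the operation: H = {0, 4, 8, 12, 16, 20, 24, 28, 32, 36, 40}, so |H| = 11.

11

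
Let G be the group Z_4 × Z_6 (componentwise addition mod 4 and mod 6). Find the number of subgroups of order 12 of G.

3

|G| = 24 and 12 | 24, so subgroups of order 12 are possible by Lagrange.
The subgroups of order 12 are: {(0,0), (0,1), (0,2), (0,3), (0,4), (0,5), (2,0), (2,1), (2,2), (2,3), (2,4), (2,5)}; {(0,0), (0,2), (0,4), (1,0), (1,2), (1,4), (2,0), (2,2), (2,4), (3,0), (3,2), (3,4)}; {(0,0), (0,2), (0,4), (1,1), (1,3), (1,5), (2,0), (2,2), (2,4), (3,1), (3,3), (3,5)}.
So G has 3 subgroups of order 12.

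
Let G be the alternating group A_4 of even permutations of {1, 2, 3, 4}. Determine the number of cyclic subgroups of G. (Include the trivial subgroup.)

Each element a generates a cyclic subgroup ⟨a⟩; distinct elements may generate the same one (a cyclic group of order d has φ(d) generators).
Cyclic subgroups by order — order 1: 1; order 2: 3; order 3: 4.
Total: 8.

8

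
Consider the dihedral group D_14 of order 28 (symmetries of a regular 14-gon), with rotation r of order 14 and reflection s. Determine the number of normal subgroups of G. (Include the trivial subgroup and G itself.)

7

G has 28 subgroups. Checking conjugation-invariance by order — order 1: 1/1 normal; order 2: 1/15 normal; order 4: 0/7 normal; order 7: 1/1 normal; order 14: 3/3 normal; order 28: 1/1 normal.
Total normal subgroups: 7.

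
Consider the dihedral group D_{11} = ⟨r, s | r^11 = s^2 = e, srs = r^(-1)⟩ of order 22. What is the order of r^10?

11

Computing powers of r^10: the smallest k with (r^10)^k = e is k = 11.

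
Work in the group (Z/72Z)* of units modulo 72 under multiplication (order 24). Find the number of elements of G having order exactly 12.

No element of G has order 12 (even though 12 | 24).

0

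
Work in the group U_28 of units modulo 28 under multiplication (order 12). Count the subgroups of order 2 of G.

3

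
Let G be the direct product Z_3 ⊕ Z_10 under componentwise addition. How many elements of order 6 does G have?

2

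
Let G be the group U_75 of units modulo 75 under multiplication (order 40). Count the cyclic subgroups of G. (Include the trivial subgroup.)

Each element a generates a cyclic subgroup ⟨a⟩; distinct elements may generate the same one (a cyclic group of order d has φ(d) generators).
Cyclic subgroups by order — order 1: 1; order 2: 3; order 4: 2; order 5: 1; order 10: 3; order 20: 2.
Total: 12.

12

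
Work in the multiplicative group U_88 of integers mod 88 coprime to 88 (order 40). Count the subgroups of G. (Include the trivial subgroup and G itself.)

|G| = 40, so by Lagrange every subgroup order divides 40. Divisors: 1, 2, 4, 5, 8, 10, 20, 40.
Subgroups by order — order 1: 1; order 2: 7; order 4: 7; order 5: 1; order 8: 1; order 10: 7; order 20: 7; order 40: 1.
Total: 1 + 7 + 7 + 1 + 1 + 7 + 7 + 1 = 32.

32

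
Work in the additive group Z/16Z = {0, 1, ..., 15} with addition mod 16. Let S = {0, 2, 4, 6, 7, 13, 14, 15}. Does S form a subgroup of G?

No

4 ∈ S but its inverse 12 ∉ S, so S is not a subgroup.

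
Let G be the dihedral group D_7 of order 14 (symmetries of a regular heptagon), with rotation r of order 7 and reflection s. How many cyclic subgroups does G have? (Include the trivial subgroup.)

9

A cyclic subgroup of order d is generated by each of its φ(d) elements of order d, so the cyclic subgroups of order d number (#elements of order d)/φ(d).
Cyclic subgroups by order — order 1: 1; order 2: 7; order 7: 1.
Total: 9.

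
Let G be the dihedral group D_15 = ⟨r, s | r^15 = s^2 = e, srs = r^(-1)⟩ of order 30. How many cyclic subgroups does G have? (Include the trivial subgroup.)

19

A cyclic subgroup of order d is generated by each of its φ(d) elements of order d, so the cyclic subgroups of order d number (#elements of order d)/φ(d).
Cyclic subgroups by order — order 1: 1; order 2: 15; order 3: 1; order 5: 1; order 15: 1.
Total: 19.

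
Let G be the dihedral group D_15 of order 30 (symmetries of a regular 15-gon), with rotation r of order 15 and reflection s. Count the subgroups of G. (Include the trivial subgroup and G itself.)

28

|G| = 30, so by Lagrange every subgroup order divides 30. Divisors: 1, 2, 3, 5, 6, 10, 15, 30.
Subgroups by order — order 1: 1; order 2: 15; order 3: 1; order 5: 1; order 6: 5; order 10: 3; order 15: 1; order 30: 1.
Total: 1 + 15 + 1 + 1 + 5 + 3 + 1 + 1 = 28.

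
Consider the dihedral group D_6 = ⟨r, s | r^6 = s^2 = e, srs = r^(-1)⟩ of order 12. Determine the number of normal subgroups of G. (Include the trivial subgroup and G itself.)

G has 16 subgroups. Checking conjugation-invariance by order — order 1: 1/1 normal; order 2: 1/7 normal; order 3: 1/1 normal; order 4: 0/3 normal; order 6: 3/3 normal; order 12: 1/1 normal.
Total normal subgroups: 7.

7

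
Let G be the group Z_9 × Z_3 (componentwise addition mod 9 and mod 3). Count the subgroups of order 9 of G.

4

|G| = 27 and 9 | 27, so subgroups of order 9 are possible by Lagrange.
The subgroups of order 9 are: {(0,0), (0,1), (0,2), (3,0), (3,1), (3,2), (6,0), (6,1), (6,2)}; {(0,0), (1,0), (2,0), (3,0), (4,0), (5,0), (6,0), (7,0), (8,0)}; {(0,0), (1,1), (2,2), (3,0), (4,1), (5,2), (6,0), (7,1), (8,2)}; {(0,0), (1,2), (2,1), (3,0), (4,2), (5,1), (6,0), (7,2), (8,1)}.
So G has 4 subgroups of order 9.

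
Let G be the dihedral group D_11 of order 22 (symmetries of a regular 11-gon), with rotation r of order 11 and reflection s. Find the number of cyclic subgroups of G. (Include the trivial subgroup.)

13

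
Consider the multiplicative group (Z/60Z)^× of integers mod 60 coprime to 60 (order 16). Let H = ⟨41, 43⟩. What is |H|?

|⟨41⟩| = 2 and |⟨43⟩| = 4, so |H| is a multiple of lcm(2, 4) = 4 and divides |G| = 16.
Closing under the operation: H = {1, 7, 23, 29, 41, 43, 47, 49}, so |H| = 8.

8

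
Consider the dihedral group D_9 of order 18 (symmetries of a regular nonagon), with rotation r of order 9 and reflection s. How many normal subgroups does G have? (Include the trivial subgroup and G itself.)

4

G has 16 subgroups. Checking conjugation-invariance by order — order 1: 1/1 normal; order 2: 0/9 normal; order 3: 1/1 normal; order 6: 0/3 normal; order 9: 1/1 normal; order 18: 1/1 normal.
Total normal subgroups: 4.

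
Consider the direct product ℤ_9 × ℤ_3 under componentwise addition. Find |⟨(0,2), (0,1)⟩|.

3

|⟨(0,2)⟩| = 3 and |⟨(0,1)⟩| = 3, so |H| is a multiple of lcm(3, 3) = 3 and divides |G| = 27.
Closing under the operation: H = {(0,0), (0,1), (0,2)}, so |H| = 3.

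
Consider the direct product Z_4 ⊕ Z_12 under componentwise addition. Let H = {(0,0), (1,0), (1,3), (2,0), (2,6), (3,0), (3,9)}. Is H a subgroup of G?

No

|H| = 7 does not divide |G| = 48, so by Lagrange H is not a subgroup.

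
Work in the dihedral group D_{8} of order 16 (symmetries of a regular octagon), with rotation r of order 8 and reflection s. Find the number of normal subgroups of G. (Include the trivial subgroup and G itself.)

7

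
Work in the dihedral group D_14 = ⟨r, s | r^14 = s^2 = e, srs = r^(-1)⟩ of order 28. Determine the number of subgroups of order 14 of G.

3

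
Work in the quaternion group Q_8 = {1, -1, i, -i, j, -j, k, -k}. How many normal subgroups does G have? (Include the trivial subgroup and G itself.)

6

G has 6 subgroups. Checking conjugation-invariance by order — order 1: 1/1 normal; order 2: 1/1 normal; order 4: 3/3 normal; order 8: 1/1 normal.
Total normal subgroups: 6.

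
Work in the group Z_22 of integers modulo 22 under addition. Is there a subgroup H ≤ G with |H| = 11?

Yes

11 | 22. A subgroup of order 11 is {0, 2, 4, 6, 8, 10, 12, 14, 16, 18, 20}.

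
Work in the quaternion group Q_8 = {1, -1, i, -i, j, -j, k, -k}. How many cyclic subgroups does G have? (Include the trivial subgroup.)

Group the elements of G by the cyclic subgroup they generate; each cyclic subgroup of order d accounts for φ(d) elements.
Cyclic subgroups by order — order 1: 1; order 2: 1; order 4: 3.
Total: 5.

5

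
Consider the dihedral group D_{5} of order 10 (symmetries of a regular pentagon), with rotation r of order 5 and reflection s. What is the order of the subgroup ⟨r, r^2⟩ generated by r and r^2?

5

|⟨r⟩| = 5 and |⟨r^2⟩| = 5, so |H| is a multiple of lcm(5, 5) = 5 and divides |G| = 10.
Closing under the operation: H = {e, r, r^2, r^3, r^4}, so |H| = 5.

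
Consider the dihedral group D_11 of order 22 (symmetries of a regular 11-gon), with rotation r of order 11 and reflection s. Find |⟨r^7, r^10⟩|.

|⟨r^7⟩| = 11 and |⟨r^10⟩| = 11, so |H| is a multiple of lcm(11, 11) = 11 and divides |G| = 22.
Closing under the operation: H = {e, r, r^2, r^3, r^4, r^5, r^6, r^7, r^8, r^9, r^10}, so |H| = 11.

11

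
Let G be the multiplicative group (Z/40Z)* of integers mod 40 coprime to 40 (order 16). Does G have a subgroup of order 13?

13 does not divide |G| = 16, so by Lagrange no subgroup of order 13 exists.

No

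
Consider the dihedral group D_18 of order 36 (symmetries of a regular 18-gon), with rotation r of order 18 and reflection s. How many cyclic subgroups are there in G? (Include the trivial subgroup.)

24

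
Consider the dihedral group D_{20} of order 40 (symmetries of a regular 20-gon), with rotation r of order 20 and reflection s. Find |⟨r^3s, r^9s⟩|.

|⟨r^3s⟩| = 2 and |⟨r^9s⟩| = 2, so |H| is a multiple of lcm(2, 2) = 2 and divides |G| = 40.
Closing under the operation: H = {e, r^2, r^4, r^6, r^8, r^10, r^12, r^14, r^16, r^18, rs, r^3s, r^5s, r^7s, r^9s, r^11s, r^13s, r^15s, r^17s, r^19s}, so |H| = 20.

20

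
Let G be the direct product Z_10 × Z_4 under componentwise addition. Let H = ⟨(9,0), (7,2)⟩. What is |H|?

20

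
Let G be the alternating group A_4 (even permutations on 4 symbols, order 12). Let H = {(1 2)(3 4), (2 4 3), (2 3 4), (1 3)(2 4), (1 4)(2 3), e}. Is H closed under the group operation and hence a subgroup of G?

Closure fails: (2 4 3) ∘ (1 2)(3 4) = (1 4 2) ∉ H. So H is not a subgroup.

No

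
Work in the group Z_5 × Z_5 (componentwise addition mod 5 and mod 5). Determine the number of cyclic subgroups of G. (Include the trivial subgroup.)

Group the elements of G by the cyclic subgroup they generate; each cyclic subgroup of order d accounts for φ(d) elements.
Cyclic subgroups by order — order 1: 1; order 5: 6.
Total: 7.

7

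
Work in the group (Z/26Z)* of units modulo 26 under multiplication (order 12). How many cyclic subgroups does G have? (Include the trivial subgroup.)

A cyclic subgroup of order d is generated by each of its φ(d) elements of order d, so the cyclic subgroups of order d number (#elements of order d)/φ(d).
Cyclic subgroups by order — order 1: 1; order 2: 1; order 3: 1; order 4: 1; order 6: 1; order 12: 1.
Total: 6.

6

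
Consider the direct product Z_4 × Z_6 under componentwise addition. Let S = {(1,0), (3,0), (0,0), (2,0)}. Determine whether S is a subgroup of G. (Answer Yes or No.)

|S| = 4 divides |G| = 24, consistent with Lagrange.
S contains the identity, every element's inverse is in S, and S is closed under +: it is a subgroup.
In fact S = ⟨(1,0)⟩.

Yes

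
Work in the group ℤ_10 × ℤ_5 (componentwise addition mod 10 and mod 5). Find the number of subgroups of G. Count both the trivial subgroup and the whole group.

16

|G| = 50, so by Lagrange every subgroup order divides 50. Divisors: 1, 2, 5, 10, 25, 50.
Subgroups by order — order 1: 1; order 2: 1; order 5: 6; order 10: 6; order 25: 1; order 50: 1.
Total: 1 + 1 + 6 + 6 + 1 + 1 = 16.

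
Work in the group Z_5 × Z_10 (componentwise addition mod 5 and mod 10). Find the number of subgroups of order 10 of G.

6

|G| = 50 and 10 | 50, so subgroups of order 10 are possible by Lagrange.
The subgroups of order 10 are: {(0,0), (0,1), (0,2), (0,3), (0,4), (0,5), (0,6), (0,7), (0,8), (0,9)}; {(0,0), (0,5), (1,0), (1,5), (2,0), (2,5), (3,0), (3,5), (4,0), (4,5)}; {(0,0), (0,5), (1,1), (1,6), (2,2), (2,7), (3,3), (3,8), (4,4), (4,9)}; {(0,0), (0,5), (1,2), (1,7), (2,4), (2,9), (3,1), (3,6), (4,3), (4,8)}; … (6 in all).
So G has 6 subgroups of order 10.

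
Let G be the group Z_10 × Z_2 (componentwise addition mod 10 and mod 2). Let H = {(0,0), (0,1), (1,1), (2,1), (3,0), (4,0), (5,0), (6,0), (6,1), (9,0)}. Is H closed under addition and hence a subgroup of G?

No

(9,0) ∈ H but its inverse (1,0) ∉ H, so H is not a subgroup.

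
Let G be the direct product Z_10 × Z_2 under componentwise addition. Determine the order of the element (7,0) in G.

The order of (7,0) in Z_10 × Z_2 is lcm(ord(7) in Z_10, ord(0) in Z_2).
ord(7) = 10 and ord(0) = 1, so |⟨(7,0)⟩| = lcm(10, 1) = 10.

10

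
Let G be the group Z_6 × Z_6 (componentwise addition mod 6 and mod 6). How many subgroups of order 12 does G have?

4

|G| = 36 and 12 | 36, so subgroups of order 12 are possible by Lagrange.
The subgroups of order 12 are: {(0,0), (0,1), (0,2), (0,3), (0,4), (0,5), (3,0), (3,1), (3,2), (3,3), (3,4), (3,5)}; {(0,0), (0,3), (1,0), (1,3), (2,0), (2,3), (3,0), (3,3), (4,0), (4,3), (5,0), (5,3)}; {(0,0), (0,3), (1,1), (1,4), (2,2), (2,5), (3,0), (3,3), (4,1), (4,4), (5,2), (5,5)}; {(0,0), (0,3), (1,2), (1,5), (2,1), (2,4), (3,0), (3,3), (4,2), (4,5), (5,1), (5,4)}.
So G has 4 subgroups of order 12.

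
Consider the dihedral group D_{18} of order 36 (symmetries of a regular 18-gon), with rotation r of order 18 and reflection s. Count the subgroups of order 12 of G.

3

|G| = 36 and 12 | 36, so subgroups of order 12 are possible by Lagrange.
The subgroups of order 12 are: {e, r^3, r^6, r^9, r^12, r^15, rs, r^4s, r^7s, r^10s, r^13s, r^16s}; {e, r^3, r^6, r^9, r^12, r^15, r^2s, r^5s, r^8s, r^11s, r^14s, r^17s}; {e, r^3, r^6, r^9, r^12, r^15, s, r^3s, r^6s, r^9s, r^12s, r^15s}.
So G has 3 subgroups of order 12.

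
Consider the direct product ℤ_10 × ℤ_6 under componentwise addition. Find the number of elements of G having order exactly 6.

An element (a,b) has order lcm(ord(a), ord(b)); count pairs with lcm equal to 6.
Enumerating gives 6 such elements.

6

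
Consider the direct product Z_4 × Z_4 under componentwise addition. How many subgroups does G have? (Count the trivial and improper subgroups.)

|G| = 16, so by Lagrange every subgroup order divides 16. Divisors: 1, 2, 4, 8, 16.
Subgroups by order — order 1: 1; order 2: 3; order 4: 7; order 8: 3; order 16: 1.
Total: 1 + 3 + 7 + 3 + 1 = 15.

15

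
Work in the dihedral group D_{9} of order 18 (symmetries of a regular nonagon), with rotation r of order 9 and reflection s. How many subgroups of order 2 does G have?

9

|G| = 18 and 2 | 18, so subgroups of order 2 are possible by Lagrange.
The subgroups of order 2 are: {e, r^2s}; {e, r^3s}; {e, r^4s}; {e, r^5s}; … (9 in all).
So G has 9 subgroups of order 2.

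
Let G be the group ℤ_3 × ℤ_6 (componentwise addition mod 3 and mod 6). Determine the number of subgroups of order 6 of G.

|G| = 18 and 6 | 18, so subgroups of order 6 are possible by Lagrange.
The subgroups of order 6 are: {(0,0), (0,1), (0,2), (0,3), (0,4), (0,5)}; {(0,0), (0,3), (1,0), (1,3), (2,0), (2,3)}; {(0,0), (0,3), (1,1), (1,4), (2,2), (2,5)}; {(0,0), (0,3), (1,2), (1,5), (2,1), (2,4)}.
So G has 4 subgroups of order 6.

4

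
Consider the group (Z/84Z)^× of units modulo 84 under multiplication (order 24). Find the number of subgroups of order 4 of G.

|G| = 24 and 4 | 24, so subgroups of order 4 are possible by Lagrange.
The subgroups of order 4 are: {1, 13, 29, 41}; {1, 13, 43, 55}; {1, 13, 71, 83}; {1, 29, 43, 71}; … (7 in all).
So G has 7 subgroups of order 4.

7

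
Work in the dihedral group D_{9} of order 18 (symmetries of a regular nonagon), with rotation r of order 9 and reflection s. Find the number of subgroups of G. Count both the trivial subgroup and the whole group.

16

|G| = 18, so by Lagrange every subgroup order divides 18. Divisors: 1, 2, 3, 6, 9, 18.
Subgroups by order — order 1: 1; order 2: 9; order 3: 1; order 6: 3; order 9: 1; order 18: 1.
Total: 1 + 9 + 1 + 3 + 1 + 1 = 16.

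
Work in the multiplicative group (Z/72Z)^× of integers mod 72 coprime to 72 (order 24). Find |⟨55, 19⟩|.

4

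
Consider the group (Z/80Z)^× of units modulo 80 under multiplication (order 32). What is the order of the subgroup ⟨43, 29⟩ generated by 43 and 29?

16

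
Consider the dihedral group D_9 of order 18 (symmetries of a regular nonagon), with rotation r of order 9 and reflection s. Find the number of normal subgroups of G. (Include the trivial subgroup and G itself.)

4

G has 16 subgroups. Checking conjugation-invariance by order — order 1: 1/1 normal; order 2: 0/9 normal; order 3: 1/1 normal; order 6: 0/3 normal; order 9: 1/1 normal; order 18: 1/1 normal.
Total normal subgroups: 4.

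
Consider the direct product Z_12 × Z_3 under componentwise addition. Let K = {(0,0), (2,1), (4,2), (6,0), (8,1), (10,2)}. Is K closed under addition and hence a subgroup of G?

Yes

|K| = 6 divides |G| = 36, consistent with Lagrange.
K contains the identity, every element's inverse is in K, and K is closed under +: it is a subgroup.
In fact K = ⟨(10,2)⟩.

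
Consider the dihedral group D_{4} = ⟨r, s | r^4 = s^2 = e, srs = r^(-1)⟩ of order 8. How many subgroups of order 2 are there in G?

5

|G| = 8 and 2 | 8, so subgroups of order 2 are possible by Lagrange.
The subgroups of order 2 are: {e, r^2}; {e, r^2s}; {e, r^3s}; {e, rs}; … (5 in all).
So G has 5 subgroups of order 2.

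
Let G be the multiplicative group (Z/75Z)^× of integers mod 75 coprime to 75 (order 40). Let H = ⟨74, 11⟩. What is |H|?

20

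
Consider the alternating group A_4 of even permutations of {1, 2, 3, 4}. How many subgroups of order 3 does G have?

|G| = 12 and 3 | 12, so subgroups of order 3 are possible by Lagrange.
The subgroups of order 3 are: {e, (1 2 3), (1 3 2)}; {e, (1 2 4), (1 4 2)}; {e, (1 3 4), (1 4 3)}; {e, (2 3 4), (2 4 3)}.
So G has 4 subgroups of order 3.

4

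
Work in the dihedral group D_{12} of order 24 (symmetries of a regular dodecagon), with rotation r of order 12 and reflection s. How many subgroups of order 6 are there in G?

|G| = 24 and 6 | 24, so subgroups of order 6 are possible by Lagrange.
The subgroups of order 6 are: {e, r^2, r^4, r^6, r^8, r^10}; {e, r^4, r^8, r^2s, r^6s, r^10s}; {e, r^4, r^8, r^3s, r^7s, r^11s}; {e, r^4, r^8, s, r^4s, r^8s}; … (5 in all).
So G has 5 subgroups of order 6.

5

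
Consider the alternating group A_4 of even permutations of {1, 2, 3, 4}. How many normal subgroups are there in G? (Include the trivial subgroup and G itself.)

3

G has 10 subgroups. Checking conjugation-invariance by order — order 1: 1/1 normal; order 2: 0/3 normal; order 3: 0/4 normal; order 4: 1/1 normal; order 12: 1/1 normal.
Total normal subgroups: 3.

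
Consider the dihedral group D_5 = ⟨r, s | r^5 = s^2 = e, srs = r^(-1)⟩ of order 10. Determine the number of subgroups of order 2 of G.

5

|G| = 10 and 2 | 10, so subgroups of order 2 are possible by Lagrange.
The subgroups of order 2 are: {e, r^2s}; {e, r^3s}; {e, r^4s}; {e, rs}; … (5 in all).
So G has 5 subgroups of order 2.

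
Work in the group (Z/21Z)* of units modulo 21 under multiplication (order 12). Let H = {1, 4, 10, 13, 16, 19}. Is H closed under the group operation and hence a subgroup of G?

Yes

|H| = 6 divides |G| = 12, consistent with Lagrange.
H contains the identity, every element's inverse is in H, and H is closed under ·: it is a subgroup.
In fact H = ⟨19⟩.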